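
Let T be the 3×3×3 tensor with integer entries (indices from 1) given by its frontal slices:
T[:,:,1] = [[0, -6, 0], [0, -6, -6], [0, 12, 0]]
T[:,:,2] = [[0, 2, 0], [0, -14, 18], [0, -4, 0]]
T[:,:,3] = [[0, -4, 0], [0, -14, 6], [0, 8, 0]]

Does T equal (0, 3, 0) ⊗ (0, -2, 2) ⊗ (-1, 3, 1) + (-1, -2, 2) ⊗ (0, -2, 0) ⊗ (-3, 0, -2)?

Reconstruct entry (1,2,2) from the claimed factors: Σₗ aₗ[1]bₗ[2]cₗ[2] = (0)·(-2)·(3) + (-1)·(-2)·(0) = 0, but T[1,2,2] = 2. The claim is false.

No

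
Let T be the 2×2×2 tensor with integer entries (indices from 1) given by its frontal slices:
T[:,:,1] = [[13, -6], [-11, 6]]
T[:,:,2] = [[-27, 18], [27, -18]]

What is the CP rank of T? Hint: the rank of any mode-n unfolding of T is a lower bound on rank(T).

Lower bound: the mode-2 unfolding of T (rows indexed by j, columns by (i,k) = (1,1), (1,2), (2,1), (2,2)) is [[13, -27, -11, 27], [-6, 18, 6, -18]].
There the 2×2 minor on rows j ∈ {1, 2}, columns (i,k) ∈ {(1,1), (1,2)} is det [[13, -27], [-6, 18]] = 72 ≠ 0, so this unfolding has rank ≥ 2; CP rank is at least every unfolding rank, so rank(T) ≥ 2. (Unfolding ranks only ever bound the CP rank from below — rank(T) can be strictly larger than all of them — so the matching upper bound has to come from an explicit 2-term decomposition.)
Upper bound — finding two terms. Write S_k = T[:,:,k] for the frontal slices: S₁ = [[13, -6], [-11, 6]], S₂ = [[-27, 18], [27, -18]].
If T = a₁ ∘ b₁ ∘ c₁ + a₂ ∘ b₂ ∘ c₂ then each S_k = c₁[k]·a₁b₁ᵀ + c₂[k]·a₂b₂ᵀ. S₁ and S₂ are linearly independent, so a₁b₁ᵀ and a₂b₂ᵀ must span the same plane of matrices: they are the rank-1 matrices of the form x·S₁ + y·S₂.
det(x·S₁ + y·S₂) is 12·x² − 36·xy = 12·(x − 3·y)(x), vanishing at (x:y) = (3:1) and (0:1).
M₁ = 3·S₁ + S₂ = [[12, 0], [-6, 0]] = 6·[2, -1][1, 0]ᵀ and M₂ = S₂ = [[-27, 18], [27, -18]] = (-9)·[1, -1][3, -2]ᵀ, so take a₁ = [2, -1], b₁ = [1, 0], a₂ = [1, -1], b₂ = [3, -2].
Each slice is an integer combination of E₁ = a₁b₁ᵀ and E₂ = a₂b₂ᵀ: S₁ = 2·E₁ + 3·E₂, S₂ = −9·E₂; reading off coefficients, c₁ = [2, 0] and c₂ = [3, -9].
Hence T = [2, -1] ∘ [1, 0] ∘ [2, 0] + [1, -1] ∘ [3, -2] ∘ [3, -9], so rank(T) ≤ 2.
These bounds meet, so rank(T) = 2.

2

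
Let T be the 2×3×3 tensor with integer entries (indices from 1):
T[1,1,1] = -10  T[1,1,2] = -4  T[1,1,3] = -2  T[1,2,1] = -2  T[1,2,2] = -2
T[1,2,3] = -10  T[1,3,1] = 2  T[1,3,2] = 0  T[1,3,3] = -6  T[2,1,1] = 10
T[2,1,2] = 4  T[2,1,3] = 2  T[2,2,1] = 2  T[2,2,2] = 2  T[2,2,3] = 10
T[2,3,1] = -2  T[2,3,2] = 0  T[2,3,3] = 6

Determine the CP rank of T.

Lower bound: in the mode-3 unfolding of T (rows indexed by k, columns by (i,j)) the 2×2 minor on rows k ∈ {1, 2}, columns (i,j) ∈ {(1,1), (1,2)} is det [[-10, -2], [-4, -2]] = 12 ≠ 0, so that unfolding has rank ≥ 2 and hence rank(T) ≥ 2 (CP rank is at least every unfolding rank, though it can be larger).
Upper bound: T[i,:,:] = a[i]·M for every slice, with a = [1, -1] and M = [[-10, -4, -2], [-2, -2, -10], [2, 0, -6]] (rows j, columns k).
The rows of M satisfy (row 1) = 2·(row 2) − 3·(row 3), so splitting by rows, M = [2, 1, 0][-2, -2, -10]ᵀ + [-3, 0, 1][2, 0, -6]ᵀ.
Hence T = [1, -1] ⊗ [2, 1, 0] ⊗ [-2, -2, -10] + [1, -1] ⊗ [-3, 0, 1] ⊗ [2, 0, -6], so rank(T) ≤ 2.
These bounds meet, so rank(T) = 2.

2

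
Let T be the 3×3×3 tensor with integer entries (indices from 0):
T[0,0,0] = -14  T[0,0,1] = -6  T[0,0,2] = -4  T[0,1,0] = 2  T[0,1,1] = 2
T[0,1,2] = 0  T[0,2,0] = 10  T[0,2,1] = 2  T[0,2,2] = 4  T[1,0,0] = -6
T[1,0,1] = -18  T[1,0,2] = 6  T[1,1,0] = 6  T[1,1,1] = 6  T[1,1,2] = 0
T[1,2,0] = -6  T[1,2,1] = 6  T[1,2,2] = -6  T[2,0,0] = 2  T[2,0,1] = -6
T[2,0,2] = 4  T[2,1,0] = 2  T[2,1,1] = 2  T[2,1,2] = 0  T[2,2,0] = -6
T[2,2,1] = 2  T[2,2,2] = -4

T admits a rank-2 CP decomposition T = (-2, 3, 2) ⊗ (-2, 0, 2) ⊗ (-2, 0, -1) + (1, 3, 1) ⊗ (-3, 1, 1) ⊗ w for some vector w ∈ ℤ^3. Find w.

Subtract the known terms from T to get the rank-1 residual R = (1, 3, 1) ⊗ (-3, 1, 1) ⊗ w, so R[i,j,k] = a[i]·b[j]·w[k]. Pick indices with nonzero a[0]·b[0] = (1)·(-3) = -3. Only the fibre through (0,0,·) is needed: R[0,0,:] = T[0,0,:] − Σₗ aₗ[0]bₗ[0]cₗ = [-14, -6, -4] − (-2)·(-2)·(-2, 0, -1) = [-6, -6, 0]. Then w[k] = R[0,0,k] / -3 for each k, giving w = [-6, -6, 0] / -3 = (2, 2, 0).

w = (2, 2, 0)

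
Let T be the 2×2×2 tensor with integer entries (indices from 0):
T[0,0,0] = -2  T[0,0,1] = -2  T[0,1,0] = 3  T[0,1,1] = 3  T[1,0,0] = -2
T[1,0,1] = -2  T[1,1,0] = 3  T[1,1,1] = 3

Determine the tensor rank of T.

Lower bound: T ≠ 0 (e.g. T[0,0,0] = -2), so rank(T) ≥ 1.
Upper bound: if T = a ⊗ b ⊗ c then every fibre of T is a multiple of the corresponding factor, so read the factors off the fibres through the nonzero entry T[0,0,0] = -2.
The mode-1 fibre T[:,0,0] = [-2, -2] gives a = (1, 1) (primitive direction); the mode-2 fibre T[0,:,0] = [-2, 3] gives b = (2, -3); then c[k] = T[0,0,k] / (a[0]·b[0]) = [-2, -2] / 2 = (-1, -1).
Expanding (1, 1) ⊗ (2, -3) ⊗ (-1, -1) reproduces all 8 entries of T, so T = (1, 1) ⊗ (2, -3) ⊗ (-1, -1) and rank(T) ≤ 1.
These bounds meet, so rank(T) = 1.

1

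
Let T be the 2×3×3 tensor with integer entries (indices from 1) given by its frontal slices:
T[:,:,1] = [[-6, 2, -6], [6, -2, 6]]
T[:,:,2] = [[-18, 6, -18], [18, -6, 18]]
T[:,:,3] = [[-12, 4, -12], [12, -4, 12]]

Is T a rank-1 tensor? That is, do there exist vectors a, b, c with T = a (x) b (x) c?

If T = a (x) b (x) c then every fibre of T is a multiple of the corresponding factor, so read the factors off the fibres through the nonzero entry T[1,1,1] = -6.
The mode-1 fibre T[:,1,1] = [-6, 6] gives a = [1, -1] (primitive direction); the mode-2 fibre T[1,:,1] = [-6, 2, -6] gives b = [3, -1, 3]; then c[k] = T[1,1,k] / (a[1]·b[1]) = [-6, -18, -12] / 3 = [-2, -6, -4].
Expanding [1, -1] (x) [3, -1, 3] (x) [-2, -6, -4] reproduces all 18 entries of T, so T = [1, -1] (x) [3, -1, 3] (x) [-2, -6, -4] and rank(T) ≤ 1.
Equivalently every frontal slice T[:,:,k] is c[k] times the rank-1 matrix [1, -1] (x) [3, -1, 3]. So T has rank 1 (it is nonzero).

Yes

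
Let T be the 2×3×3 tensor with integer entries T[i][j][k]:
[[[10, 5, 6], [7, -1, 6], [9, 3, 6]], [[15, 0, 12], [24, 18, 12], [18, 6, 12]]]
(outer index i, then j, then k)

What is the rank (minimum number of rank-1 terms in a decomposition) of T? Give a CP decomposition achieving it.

Lower bound: the mode-1 unfolding of T (rows indexed by i, columns by (j,k) = (0,0), (0,1), (0,2), (1,0), (1,1), (1,2), (2,0), (2,1), (2,2)) is [[10, 5, 6, 7, -1, 6, 9, 3, 6], [15, 0, 12, 24, 18, 12, 18, 6, 12]].
There the 2×2 minor on rows i ∈ {0, 1}, columns (j,k) ∈ {(0,0), (0,1)} is det [[10, 5], [15, 0]] = -75 ≠ 0, so this unfolding has rank ≥ 2; CP rank is at least every unfolding rank, so rank(T) ≥ 2. (Flattening ranks never certify an upper bound on CP rank; for that we must actually write T with 2 rank-1 terms.)
Upper bound — finding two terms. Write S_k = T[:,:,k] for the frontal slices: S₀ = [[10, 7, 9], [15, 24, 18]], S₁ = [[5, -1, 3], [0, 18, 6]], S₂ = [[6, 6, 6], [12, 12, 12]].
If T = a₁ (x) b₁ (x) c₁ + a₂ (x) b₂ (x) c₂ then each S_k = c₁[k]·a₁b₁ᵀ + c₂[k]·a₂b₂ᵀ. S₀ and S₁ are linearly independent, so a₁b₁ᵀ and a₂b₂ᵀ must span the same plane of matrices: they are the rank-1 matrices of the form x·S₀ + y·S₁.
The 2×2 minor of x·S₀ + y·S₁ on rows {0,1}, columns {0,1} is 135·x² + 315·xy + 90·y² = 45·(x + 2·y)(3·x + y), vanishing at (x:y) = (2:-1) and (1:-3).
M₁ = 2·S₀ − S₁ = [[15, 15, 15], [30, 30, 30]] = 15·[1, 2][1, 1, 1]ᵀ and M₂ = S₀ − 3·S₁ = [[-5, 10, 0], [15, -30, 0]] = (-5)·[1, -3][1, -2, 0]ᵀ, so take a₁ = [1, 2], b₁ = [1, 1, 1], a₂ = [1, -3], b₂ = [1, -2, 0].
Each slice is an integer combination of E₁ = a₁b₁ᵀ and E₂ = a₂b₂ᵀ: S₀ = 9·E₁ + E₂, S₁ = 3·E₁ + 2·E₂, S₂ = 6·E₁; reading off coefficients, c₁ = [9, 3, 6] and c₂ = [1, 2, 0].
Hence T = [1, 2] (x) [1, 1, 1] (x) [9, 3, 6] + [1, -3] (x) [1, -2, 0] (x) [1, 2, 0], so rank(T) ≤ 2.
These bounds meet, so rank(T) = 2.

rank(T) = 2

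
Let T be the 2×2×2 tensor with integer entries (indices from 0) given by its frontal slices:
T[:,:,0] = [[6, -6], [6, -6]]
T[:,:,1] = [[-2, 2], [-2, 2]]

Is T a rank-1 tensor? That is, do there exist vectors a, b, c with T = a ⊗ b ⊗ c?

If T = a ⊗ b ⊗ c then every fibre of T is a multiple of the corresponding factor, so read the factors off the fibres through the nonzero entry T[0,0,0] = 6.
The mode-1 fibre T[:,0,0] = [6, 6] gives a = [1, 1] (primitive direction); the mode-2 fibre T[0,:,0] = [6, -6] gives b = [1, -1]; then c[k] = T[0,0,k] / (a[0]·b[0]) = [6, -2] / 1 = [6, -2].
Expanding [1, 1] ⊗ [1, -1] ⊗ [6, -2] reproduces all 8 entries of T, so T = [1, 1] ⊗ [1, -1] ⊗ [6, -2] and rank(T) ≤ 1.
Equivalently every frontal slice T[:,:,k] is c[k] times the rank-1 matrix [1, 1] ⊗ [1, -1]. So T has rank 1 (it is nonzero).

Yes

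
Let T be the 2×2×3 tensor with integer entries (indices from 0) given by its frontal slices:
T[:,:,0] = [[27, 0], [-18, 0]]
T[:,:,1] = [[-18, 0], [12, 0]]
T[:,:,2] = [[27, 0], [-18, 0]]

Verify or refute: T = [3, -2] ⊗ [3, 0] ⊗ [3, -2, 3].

Reconstruct entrywise from the claimed factors. For example, T[0,1,0] = 0 and Σₗ aₗ[0]bₗ[1]cₗ[0] = (3)·(0)·(3) = 0; checking all 12 entries, every one matches. The claim holds.

Yes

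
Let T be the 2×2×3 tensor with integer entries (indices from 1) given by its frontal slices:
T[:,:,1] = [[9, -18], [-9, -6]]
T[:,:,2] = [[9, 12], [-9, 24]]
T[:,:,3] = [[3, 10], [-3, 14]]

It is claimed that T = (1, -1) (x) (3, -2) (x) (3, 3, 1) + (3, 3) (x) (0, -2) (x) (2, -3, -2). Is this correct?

Yes

Reconstruct entrywise from the claimed factors. For example, T[2,1,2] = -9 and Σₗ aₗ[2]bₗ[1]cₗ[2] = (-1)·(3)·(3) + (3)·(0)·(-3) = -9; checking all 12 entries, every one matches. The claim holds.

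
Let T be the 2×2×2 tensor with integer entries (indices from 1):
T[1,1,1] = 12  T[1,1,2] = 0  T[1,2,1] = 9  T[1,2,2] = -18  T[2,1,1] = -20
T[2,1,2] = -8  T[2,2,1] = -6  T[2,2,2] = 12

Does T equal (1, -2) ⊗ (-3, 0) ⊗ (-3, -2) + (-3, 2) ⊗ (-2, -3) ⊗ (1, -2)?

Reconstruct entry (1,1,1) from the claimed factors: Σₗ aₗ[1]bₗ[1]cₗ[1] = (1)·(-3)·(-3) + (-3)·(-2)·(1) = 15, but T[1,1,1] = 12. The claim is false.

No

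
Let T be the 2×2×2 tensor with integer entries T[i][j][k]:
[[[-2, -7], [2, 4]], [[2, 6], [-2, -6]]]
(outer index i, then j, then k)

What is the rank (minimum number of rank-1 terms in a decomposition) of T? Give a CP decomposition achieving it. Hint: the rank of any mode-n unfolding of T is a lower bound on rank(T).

rank(T) = 2

Lower bound: in the mode-2 unfolding of T (rows indexed by j, columns by (i,k)) the 2×2 minor on rows j ∈ {0, 1}, columns (i,k) ∈ {(0,0), (0,1)} is det [[-2, -7], [2, 4]] = 6 ≠ 0, so that unfolding has rank ≥ 2 and hence rank(T) ≥ 2 (CP rank is at least every unfolding rank, though it can be larger).
Upper bound: with S_k = T[:,:,k], the two rank-1 terms a₁b₁ᵀ, a₂b₂ᵀ are the rank-1 members of the pencil x·S₀ + y·S₁.
det(x·S₀ + y·S₁) is 6·xy + 18·y² = 6·(x + 3·y)(y), vanishing at (x:y) = (3:-1) and (1:0).
M₁ = 3·S₀ − S₁ = [[1, 2], [0, 0]] = (1, 0)(1, 2)ᵀ and M₂ = S₀ = [[-2, 2], [2, -2]] = (-2)·(1, -1)(1, -1)ᵀ, so take a₁ = (1, 0), b₁ = (1, 2), a₂ = (1, -1), b₂ = (1, -1).
Each slice is an integer combination of E₁ = a₁b₁ᵀ and E₂ = a₂b₂ᵀ: S₀ = −2·E₂, S₁ = −E₁ − 6·E₂; reading off coefficients, c₁ = (0, -1) and c₂ = (-2, -6).
Hence T = (1, 0) ⊗ (1, 2) ⊗ (0, -1) + (1, -1) ⊗ (1, -1) ⊗ (-2, -6), so rank(T) ≤ 2.
These bounds meet, so rank(T) = 2.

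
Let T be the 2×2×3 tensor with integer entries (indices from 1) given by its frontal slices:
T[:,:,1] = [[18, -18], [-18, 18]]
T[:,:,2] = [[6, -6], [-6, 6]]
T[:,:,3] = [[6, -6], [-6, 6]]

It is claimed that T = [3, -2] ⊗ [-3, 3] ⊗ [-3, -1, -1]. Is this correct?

No

Reconstruct entry (1,1,1) from the claimed factors: Σₗ aₗ[1]bₗ[1]cₗ[1] = (3)·(-3)·(-3) = 27, but T[1,1,1] = 18. The claim is false.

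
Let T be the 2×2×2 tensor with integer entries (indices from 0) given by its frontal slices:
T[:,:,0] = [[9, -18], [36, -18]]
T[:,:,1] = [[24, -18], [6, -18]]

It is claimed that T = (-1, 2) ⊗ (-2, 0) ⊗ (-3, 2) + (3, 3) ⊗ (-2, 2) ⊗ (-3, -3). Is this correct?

Reconstruct entry (0,0,0) from the claimed factors: Σₗ aₗ[0]bₗ[0]cₗ[0] = (-1)·(-2)·(-3) + (3)·(-2)·(-3) = 12, but T[0,0,0] = 9. The claim is false.

No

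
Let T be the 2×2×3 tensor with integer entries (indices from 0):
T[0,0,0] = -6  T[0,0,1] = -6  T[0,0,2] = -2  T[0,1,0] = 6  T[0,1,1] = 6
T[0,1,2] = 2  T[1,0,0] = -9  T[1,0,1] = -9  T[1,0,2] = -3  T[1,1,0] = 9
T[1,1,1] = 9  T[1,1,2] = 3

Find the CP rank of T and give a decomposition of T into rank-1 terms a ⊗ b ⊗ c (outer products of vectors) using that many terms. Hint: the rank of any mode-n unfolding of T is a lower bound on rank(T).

Lower bound: T ≠ 0 (e.g. T[0,0,0] = -6), so rank(T) ≥ 1.
Upper bound: if T = a ⊗ b ⊗ c then every fibre of T is a multiple of the corresponding factor, so read the factors off the fibres through the nonzero entry T[0,0,0] = -6.
The mode-1 fibre T[:,0,0] = [-6, -9] gives a = (2, 3) (primitive direction); the mode-2 fibre T[0,:,0] = [-6, 6] gives b = (1, -1); then c[k] = T[0,0,k] / (a[0]·b[0]) = [-6, -6, -2] / 2 = (-3, -3, -1).
Expanding (2, 3) ⊗ (1, -1) ⊗ (-3, -3, -1) reproduces all 12 entries of T, so T = (2, 3) ⊗ (1, -1) ⊗ (-3, -3, -1) and rank(T) ≤ 1.
These bounds meet, so rank(T) = 1.

rank(T) = 1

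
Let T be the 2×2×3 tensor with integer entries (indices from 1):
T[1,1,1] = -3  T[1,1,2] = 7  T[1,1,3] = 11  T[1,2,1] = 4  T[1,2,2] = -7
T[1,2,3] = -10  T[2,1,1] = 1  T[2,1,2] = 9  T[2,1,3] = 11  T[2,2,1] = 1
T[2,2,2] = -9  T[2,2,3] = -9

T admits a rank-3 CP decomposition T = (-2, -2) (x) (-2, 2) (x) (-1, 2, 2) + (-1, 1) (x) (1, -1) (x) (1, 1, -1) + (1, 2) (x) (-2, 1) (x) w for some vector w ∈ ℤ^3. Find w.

Subtract the known terms from T to get the rank-1 residual R = (1, 2) (x) (-2, 1) (x) w, so R[i,j,k] = a[i]·b[j]·w[k]. Pick indices with nonzero a[1]·b[1] = (1)·(-2) = -2. Only the fibre through (1,1,·) is needed: R[1,1,:] = T[1,1,:] − Σₗ aₗ[1]bₗ[1]cₗ = [-3, 7, 11] − (-2)·(-2)·(-1, 2, 2) − (-1)·(1)·(1, 1, -1) = [2, 0, 2]. Then w[k] = R[1,1,k] / -2 for each k, giving w = [2, 0, 2] / -2 = (-1, 0, -1).

w = (-1, 0, -1)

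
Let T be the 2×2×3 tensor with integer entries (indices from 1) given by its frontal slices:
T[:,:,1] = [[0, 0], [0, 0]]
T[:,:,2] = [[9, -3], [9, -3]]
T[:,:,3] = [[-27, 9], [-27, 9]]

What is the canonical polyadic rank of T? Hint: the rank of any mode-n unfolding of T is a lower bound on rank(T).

Lower bound: T ≠ 0 (e.g. T[1,1,2] = 9), so rank(T) ≥ 1.
Upper bound: if T = a ⊗ b ⊗ c then every fibre of T is a multiple of the corresponding factor, so read the factors off the fibres through the nonzero entry T[1,1,2] = 9.
The mode-1 fibre T[:,1,2] = [9, 9] gives a = (1, 1) (primitive direction); the mode-2 fibre T[1,:,2] = [9, -3] gives b = (3, -1); then c[k] = T[1,1,k] / (a[1]·b[1]) = [0, 9, -27] / 3 = (0, 3, -9).
Expanding (1, 1) ⊗ (3, -1) ⊗ (0, 3, -9) reproduces all 12 entries of T, so T = (1, 1) ⊗ (3, -1) ⊗ (0, 3, -9) and rank(T) ≤ 1.
These bounds meet, so rank(T) = 1.

1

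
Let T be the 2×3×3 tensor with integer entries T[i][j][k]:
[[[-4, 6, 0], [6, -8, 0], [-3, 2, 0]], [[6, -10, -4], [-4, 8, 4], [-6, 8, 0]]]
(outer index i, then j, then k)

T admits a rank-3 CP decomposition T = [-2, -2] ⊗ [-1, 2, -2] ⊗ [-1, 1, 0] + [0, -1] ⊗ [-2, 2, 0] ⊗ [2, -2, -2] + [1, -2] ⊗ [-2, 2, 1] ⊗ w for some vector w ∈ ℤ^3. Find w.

w = [1, -2, 0]

Subtract the known terms from T to get the rank-1 residual R = [1, -2] ⊗ [-2, 2, 1] ⊗ w, so R[i,j,k] = a[i]·b[j]·w[k]. Pick indices with nonzero a[0]·b[0] = (1)·(-2) = -2. Only the fibre through (0,0,·) is needed: R[0,0,:] = T[0,0,:] − Σₗ aₗ[0]bₗ[0]cₗ = [-4, 6, 0] − (-2)·(-1)·[-1, 1, 0] − (0)·(-2)·[2, -2, -2] = [-2, 4, 0]. Then w[k] = R[0,0,k] / -2 for each k, giving w = [-2, 4, 0] / -2 = [1, -2, 0].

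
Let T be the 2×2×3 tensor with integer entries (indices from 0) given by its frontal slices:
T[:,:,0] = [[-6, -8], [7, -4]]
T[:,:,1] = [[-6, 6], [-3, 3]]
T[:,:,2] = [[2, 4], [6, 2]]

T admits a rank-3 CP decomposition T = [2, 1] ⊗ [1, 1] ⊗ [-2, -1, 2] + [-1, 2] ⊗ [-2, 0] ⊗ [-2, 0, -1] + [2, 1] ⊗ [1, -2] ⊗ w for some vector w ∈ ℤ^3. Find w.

Subtract the known terms from T to get the rank-1 residual R = [2, 1] ⊗ [1, -2] ⊗ w, so R[i,j,k] = a[i]·b[j]·w[k]. Pick indices with nonzero a[0]·b[0] = (2)·(1) = 2. Only the fibre through (0,0,·) is needed: R[0,0,:] = T[0,0,:] − Σₗ aₗ[0]bₗ[0]cₗ = [-6, -6, 2] − (2)·(1)·[-2, -1, 2] − (-1)·(-2)·[-2, 0, -1] = [2, -4, 0]. Then w[k] = R[0,0,k] / 2 for each k, giving w = [2, -4, 0] / 2 = [1, -2, 0].

w = [1, -2, 0]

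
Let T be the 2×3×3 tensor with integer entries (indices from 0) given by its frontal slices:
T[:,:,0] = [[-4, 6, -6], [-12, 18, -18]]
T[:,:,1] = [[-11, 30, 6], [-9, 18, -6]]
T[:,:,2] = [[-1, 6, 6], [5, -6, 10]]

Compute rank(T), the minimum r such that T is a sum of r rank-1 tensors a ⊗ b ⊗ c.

2

Lower bound: the mode-2 unfolding of T (rows indexed by j, columns by (i,k) = (0,0), (0,1), (0,2), (1,0), (1,1), (1,2)) is [[-4, -11, -1, -12, -9, 5], [6, 30, 6, 18, 18, -6], [-6, 6, 6, -18, -6, 10]].
There the 2×2 minor on rows j ∈ {0, 1}, columns (i,k) ∈ {(0,0), (0,1)} is det [[-4, -11], [6, 30]] = -54 ≠ 0, so this unfolding has rank ≥ 2; CP rank is at least every unfolding rank, so rank(T) ≥ 2. (This is only a lower bound: in general the CP rank may exceed every unfolding rank, so we still need to exhibit 2 rank-1 terms summing to T.)
Upper bound — finding two terms. Write S_k = T[:,:,k] for the frontal slices: S₀ = [[-4, 6, -6], [-12, 18, -18]], S₁ = [[-11, 30, 6], [-9, 18, -6]], S₂ = [[-1, 6, 6], [5, -6, 10]].
If T = a₁ ⊗ b₁ ⊗ c₁ + a₂ ⊗ b₂ ⊗ c₂ then each S_k = c₁[k]·a₁b₁ᵀ + c₂[k]·a₂b₂ᵀ. S₀ and S₁ are linearly independent, so a₁b₁ᵀ and a₂b₂ᵀ must span the same plane of matrices: they are the rank-1 matrices of the form x·S₀ + y·S₁.
The 2×2 minor of x·S₀ + y·S₁ on rows {0,1}, columns {0,1} is 144·xy + 72·y² = 72·(y)(2·x + y), vanishing at (x:y) = (1:0) and (1:-2).
M₁ = S₀ = [[-4, 6, -6], [-12, 18, -18]] = (-2)·(1, 3)(2, -3, 3)ᵀ and M₂ = S₀ − 2·S₁ = [[18, -54, -18], [6, -18, -6]] = 6·(3, 1)(1, -3, -1)ᵀ, so take a₁ = (1, 3), b₁ = (2, -3, 3), a₂ = (3, 1), b₂ = (1, -3, -1).
Each slice is an integer combination of E₁ = a₁b₁ᵀ and E₂ = a₂b₂ᵀ: S₀ = −2·E₁, S₁ = −E₁ − 3·E₂, S₂ = E₁ − E₂; reading off coefficients, c₁ = (-2, -1, 1) and c₂ = (0, -3, -1).
Hence T = (1, 3) ⊗ (2, -3, 3) ⊗ (-2, -1, 1) + (3, 1) ⊗ (1, -3, -1) ⊗ (0, -3, -1), so rank(T) ≤ 2.
These bounds meet, so rank(T) = 2.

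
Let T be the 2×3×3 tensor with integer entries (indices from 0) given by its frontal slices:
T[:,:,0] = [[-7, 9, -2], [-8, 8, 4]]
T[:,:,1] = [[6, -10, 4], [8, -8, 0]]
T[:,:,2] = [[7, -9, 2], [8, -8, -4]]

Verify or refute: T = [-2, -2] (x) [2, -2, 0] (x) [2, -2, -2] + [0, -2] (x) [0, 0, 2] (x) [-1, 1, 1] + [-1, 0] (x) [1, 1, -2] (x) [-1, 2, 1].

No

Reconstruct entry (1,2,1) from the claimed factors: Σₗ aₗ[1]bₗ[2]cₗ[1] = (-2)·(0)·(-2) + (-2)·(2)·(1) + (0)·(-2)·(2) = -4, but T[1,2,1] = 0. The claim is false.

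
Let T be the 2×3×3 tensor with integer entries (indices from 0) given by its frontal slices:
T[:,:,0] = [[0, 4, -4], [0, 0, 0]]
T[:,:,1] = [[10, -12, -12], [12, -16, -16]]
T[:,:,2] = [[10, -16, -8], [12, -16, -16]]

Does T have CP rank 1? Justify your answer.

No

The mode-2 unfolding of T (rows indexed by j, columns by (i,k) = (0,0), (0,1), (0,2), (1,0), (1,1), (1,2)) is [[0, 10, 10, 0, 12, 12], [4, -12, -16, 0, -16, -16], [-4, -12, -8, 0, -16, -16]].
There the 3×3 minor on rows j ∈ {0, 1, 2}, columns (i,k) ∈ {(0,0), (0,1), (1,1)} is det [[0, 10, 12], [4, -12, -16], [-4, -12, -16]] = 128 ≠ 0, so this unfolding has rank ≥ 3; CP rank is at least every unfolding rank, so rank(T) ≥ 3.
In particular rank(T) ≥ 3 > 1, so T is not rank-1.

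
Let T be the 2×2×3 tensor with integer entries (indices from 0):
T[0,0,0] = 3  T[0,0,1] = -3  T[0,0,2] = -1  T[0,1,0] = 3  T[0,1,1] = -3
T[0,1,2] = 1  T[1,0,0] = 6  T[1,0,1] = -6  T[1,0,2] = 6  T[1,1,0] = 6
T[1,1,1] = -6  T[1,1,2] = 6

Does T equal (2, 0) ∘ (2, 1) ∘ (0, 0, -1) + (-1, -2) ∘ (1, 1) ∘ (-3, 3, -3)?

Yes

Reconstruct entrywise from the claimed factors. For example, T[0,1,2] = 1 and Σₗ aₗ[0]bₗ[1]cₗ[2] = (2)·(1)·(-1) + (-1)·(1)·(-3) = 1; checking all 12 entries, every one matches. The claim holds.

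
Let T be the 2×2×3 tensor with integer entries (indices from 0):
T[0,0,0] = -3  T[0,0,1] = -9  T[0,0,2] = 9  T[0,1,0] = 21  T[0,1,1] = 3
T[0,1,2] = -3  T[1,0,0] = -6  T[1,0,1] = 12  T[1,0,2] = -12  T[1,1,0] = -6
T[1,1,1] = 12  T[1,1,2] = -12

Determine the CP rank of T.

2

Lower bound: the mode-3 unfolding of T (rows indexed by k, columns by (i,j) = (0,0), (0,1), (1,0), (1,1)) is [[-3, 21, -6, -6], [-9, 3, 12, 12], [9, -3, -12, -12]].
There the 2×2 minor on rows k ∈ {0, 1}, columns (i,j) ∈ {(0,0), (0,1)} is det [[-3, 21], [-9, 3]] = 180 ≠ 0, so this unfolding has rank ≥ 2; CP rank is at least every unfolding rank, so rank(T) ≥ 2. (Flattening ranks never certify an upper bound on CP rank; for that we must actually write T with 2 rank-1 terms.)
Upper bound — finding two terms. Write S_k = T[:,:,k] for the frontal slices: S₀ = [[-3, 21], [-6, -6]], S₁ = [[-9, 3], [12, 12]], S₂ = [[9, -3], [-12, -12]].
If T = a₁ ⊗ b₁ ⊗ c₁ + a₂ ⊗ b₂ ⊗ c₂ then each S_k = c₁[k]·a₁b₁ᵀ + c₂[k]·a₂b₂ᵀ. S₀ and S₁ are linearly independent, so a₁b₁ᵀ and a₂b₂ᵀ must span the same plane of matrices: they are the rank-1 matrices of the form x·S₀ + y·S₁.
det(x·S₀ + y·S₁) is 144·x² − 216·xy − 144·y² = 72·(x − 2·y)(2·x + y), vanishing at (x:y) = (2:1) and (1:-2).
M₁ = 2·S₀ + S₁ = [[-15, 45], [0, 0]] = (-15)·[1, 0][1, -3]ᵀ and M₂ = S₀ − 2·S₁ = [[15, 15], [-30, -30]] = 15·[1, -2][1, 1]ᵀ, so take a₁ = [1, 0], b₁ = [1, -3], a₂ = [1, -2], b₂ = [1, 1].
Each slice is an integer combination of E₁ = a₁b₁ᵀ and E₂ = a₂b₂ᵀ: S₀ = −6·E₁ + 3·E₂, S₁ = −3·E₁ − 6·E₂, S₂ = 3·E₁ + 6·E₂; reading off coefficients, c₁ = [-6, -3, 3] and c₂ = [3, -6, 6].
Hence T = [1, 0] ⊗ [1, -3] ⊗ [-6, -3, 3] + [1, -2] ⊗ [1, 1] ⊗ [3, -6, 6], so rank(T) ≤ 2.
These bounds meet, so rank(T) = 2.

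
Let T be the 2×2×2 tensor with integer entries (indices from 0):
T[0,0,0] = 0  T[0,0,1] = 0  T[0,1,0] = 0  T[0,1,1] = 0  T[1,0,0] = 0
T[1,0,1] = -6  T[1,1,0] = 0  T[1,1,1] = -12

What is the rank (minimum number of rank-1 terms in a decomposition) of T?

1

Lower bound: T ≠ 0 (e.g. T[1,0,1] = -6), so rank(T) ≥ 1.
Upper bound: if T = a ⊗ b ⊗ c then every fibre of T is a multiple of the corresponding factor, so read the factors off the fibres through the nonzero entry T[1,0,1] = -6.
The mode-1 fibre T[:,0,1] = [0, -6] gives a = [0, 1] (primitive direction); the mode-2 fibre T[1,:,1] = [-6, -12] gives b = [1, 2]; then c[k] = T[1,0,k] / (a[1]·b[0]) = [0, -6] / 1 = [0, -6].
Expanding [0, 1] ⊗ [1, 2] ⊗ [0, -6] reproduces all 8 entries of T, so T = [0, 1] ⊗ [1, 2] ⊗ [0, -6] and rank(T) ≤ 1.
These bounds meet, so rank(T) = 1.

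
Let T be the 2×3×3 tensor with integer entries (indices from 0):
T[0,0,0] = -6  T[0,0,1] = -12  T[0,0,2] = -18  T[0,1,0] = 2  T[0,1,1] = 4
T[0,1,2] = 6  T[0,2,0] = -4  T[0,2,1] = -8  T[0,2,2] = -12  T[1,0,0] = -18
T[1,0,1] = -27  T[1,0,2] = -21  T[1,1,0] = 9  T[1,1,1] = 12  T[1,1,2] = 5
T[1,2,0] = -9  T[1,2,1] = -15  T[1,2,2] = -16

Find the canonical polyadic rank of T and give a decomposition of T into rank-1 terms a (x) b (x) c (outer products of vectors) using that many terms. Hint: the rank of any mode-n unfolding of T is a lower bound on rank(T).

rank(T) = 2

Lower bound: the mode-1 unfolding of T (rows indexed by i, columns by (j,k) = (0,0), (0,1), (0,2), (1,0), (1,1), (1,2), (2,0), (2,1), (2,2)) is [[-6, -12, -18, 2, 4, 6, -4, -8, -12], [-18, -27, -21, 9, 12, 5, -9, -15, -16]].
There the 2×2 minor on rows i ∈ {0, 1}, columns (j,k) ∈ {(0,0), (0,1)} is det [[-6, -12], [-18, -27]] = -54 ≠ 0, so this unfolding has rank ≥ 2; CP rank is at least every unfolding rank, so rank(T) ≥ 2. (Flattening ranks never certify an upper bound on CP rank; for that we must actually write T with 2 rank-1 terms.)
Upper bound — finding two terms. Write S_k = T[:,:,k] for the frontal slices: S₀ = [[-6, 2, -4], [-18, 9, -9]], S₁ = [[-12, 4, -8], [-27, 12, -15]], S₂ = [[-18, 6, -12], [-21, 5, -16]].
If T = a₁ (x) b₁ (x) c₁ + a₂ (x) b₂ (x) c₂ then each S_k = c₁[k]·a₁b₁ᵀ + c₂[k]·a₂b₂ᵀ. S₀ and S₁ are linearly independent, so a₁b₁ᵀ and a₂b₂ᵀ must span the same plane of matrices: they are the rank-1 matrices of the form x·S₀ + y·S₁.
The 2×2 minor of x·S₀ + y·S₁ on rows {0,1}, columns {0,1} is −18·x² − 54·xy − 36·y² = (-18)·(x + 2·y)(x + y), vanishing at (x:y) = (2:-1) and (1:-1).
M₁ = 2·S₀ − S₁ = [[0, 0, 0], [-9, 6, -3]] = (-3)·[0, 1][3, -2, 1]ᵀ and M₂ = S₀ − S₁ = [[6, -2, 4], [9, -3, 6]] = [2, 3][3, -1, 2]ᵀ, so take a₁ = [0, 1], b₁ = [3, -2, 1], a₂ = [2, 3], b₂ = [3, -1, 2].
Each slice is an integer combination of E₁ = a₁b₁ᵀ and E₂ = a₂b₂ᵀ: S₀ = −3·E₁ − E₂, S₁ = −3·E₁ − 2·E₂, S₂ = 2·E₁ − 3·E₂; reading off coefficients, c₁ = [-3, -3, 2] and c₂ = [-1, -2, -3].
Hence T = [0, 1] (x) [3, -2, 1] (x) [-3, -3, 2] + [2, 3] (x) [3, -1, 2] (x) [-1, -2, -3], so rank(T) ≤ 2.
These bounds meet, so rank(T) = 2.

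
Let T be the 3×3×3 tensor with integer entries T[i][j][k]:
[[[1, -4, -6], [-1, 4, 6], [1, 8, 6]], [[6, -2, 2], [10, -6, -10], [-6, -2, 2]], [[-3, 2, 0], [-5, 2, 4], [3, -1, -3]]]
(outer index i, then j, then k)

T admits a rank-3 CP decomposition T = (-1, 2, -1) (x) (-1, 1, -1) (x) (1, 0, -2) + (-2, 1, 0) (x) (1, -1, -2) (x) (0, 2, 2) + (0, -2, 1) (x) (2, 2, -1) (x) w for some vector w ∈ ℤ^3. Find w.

Subtract the known terms from T to get the rank-1 residual R = (0, -2, 1) (x) (2, 2, -1) (x) w, so R[i,j,k] = a[i]·b[j]·w[k]. Pick indices with nonzero a[1]·b[0] = (-2)·(2) = -4. Only the fibre through (1,0,·) is needed: R[1,0,:] = T[1,0,:] − Σₗ aₗ[1]bₗ[0]cₗ = [6, -2, 2] − (2)·(-1)·(1, 0, -2) − (1)·(1)·(0, 2, 2) = [8, -4, -4]. Then w[k] = R[1,0,k] / -4 for each k, giving w = [8, -4, -4] / -4 = (-2, 1, 1).

w = (-2, 1, 1)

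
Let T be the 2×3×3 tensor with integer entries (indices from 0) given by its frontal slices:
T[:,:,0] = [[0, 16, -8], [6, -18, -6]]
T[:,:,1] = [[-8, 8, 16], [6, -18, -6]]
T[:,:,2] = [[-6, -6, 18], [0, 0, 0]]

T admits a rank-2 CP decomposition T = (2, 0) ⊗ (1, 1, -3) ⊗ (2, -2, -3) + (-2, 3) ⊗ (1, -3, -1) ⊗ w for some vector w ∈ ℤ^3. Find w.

w = (2, 2, 0)

Subtract the known terms from T to get the rank-1 residual R = (-2, 3) ⊗ (1, -3, -1) ⊗ w, so R[i,j,k] = a[i]·b[j]·w[k]. Pick indices with nonzero a[0]·b[0] = (-2)·(1) = -2. Only the fibre through (0,0,·) is needed: R[0,0,:] = T[0,0,:] − Σₗ aₗ[0]bₗ[0]cₗ = [0, -8, -6] − (2)·(1)·(2, -2, -3) = [-4, -4, 0]. Then w[k] = R[0,0,k] / -2 for each k, giving w = [-4, -4, 0] / -2 = (2, 2, 0).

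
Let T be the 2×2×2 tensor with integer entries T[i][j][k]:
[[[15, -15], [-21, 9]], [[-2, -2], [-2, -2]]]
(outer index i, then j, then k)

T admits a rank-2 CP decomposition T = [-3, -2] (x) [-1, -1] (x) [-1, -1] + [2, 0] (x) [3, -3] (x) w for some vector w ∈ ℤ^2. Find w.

Subtract the known terms from T to get the rank-1 residual R = [2, 0] (x) [3, -3] (x) w, so R[i,j,k] = a[i]·b[j]·w[k]. Pick indices with nonzero a[0]·b[0] = (2)·(3) = 6. Only the fibre through (0,0,·) is needed: R[0,0,:] = T[0,0,:] − Σₗ aₗ[0]bₗ[0]cₗ = [15, -15] − (-3)·(-1)·[-1, -1] = [18, -12]. Then w[k] = R[0,0,k] / 6 for each k, giving w = [18, -12] / 6 = [3, -2].

w = [3, -2]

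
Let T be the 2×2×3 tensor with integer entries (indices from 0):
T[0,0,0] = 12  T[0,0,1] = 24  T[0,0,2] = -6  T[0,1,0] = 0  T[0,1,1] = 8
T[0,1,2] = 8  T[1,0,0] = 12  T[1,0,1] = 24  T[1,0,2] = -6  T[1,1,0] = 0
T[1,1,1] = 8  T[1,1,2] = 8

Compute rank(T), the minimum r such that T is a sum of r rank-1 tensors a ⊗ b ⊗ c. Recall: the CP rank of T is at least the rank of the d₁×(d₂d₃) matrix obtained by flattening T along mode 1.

2

Lower bound: the mode-2 unfolding of T (rows indexed by j, columns by (i,k) = (0,0), (0,1), (0,2), (1,0), (1,1), (1,2)) is [[12, 24, -6, 12, 24, -6], [0, 8, 8, 0, 8, 8]].
There the 2×2 minor on rows j ∈ {0, 1}, columns (i,k) ∈ {(0,0), (0,1)} is det [[12, 24], [0, 8]] = 96 ≠ 0, so this unfolding has rank ≥ 2; CP rank is at least every unfolding rank, so rank(T) ≥ 2. (Unfolding ranks only ever bound the CP rank from below — rank(T) can be strictly larger than all of them — so the matching upper bound has to come from an explicit 2-term decomposition.)
Upper bound — finding two terms. Every mode-1 slice of T is a multiple of one matrix: T[i,:,:] = a[i]·M with a = (1, 1) and M = [[12, 24, -6], [0, 8, 8]] (rows indexed by j, columns by k). So it suffices to write M as a sum of two rank-1 matrices.
Splitting M by its rows (j = 0, 1), M = (1, 0)(12, 24, -6)ᵀ + (0, 1)(0, 8, 8)ᵀ.
Hence T = (1, 1) ⊗ (1, 0) ⊗ (12, 24, -6) + (1, 1) ⊗ (0, 1) ⊗ (0, 8, 8), so rank(T) ≤ 2.
These bounds meet, so rank(T) = 2.
Check entry T[1,0,2] = -6: (1)·(1)·(-6) + (1)·(0)·(8) = -6.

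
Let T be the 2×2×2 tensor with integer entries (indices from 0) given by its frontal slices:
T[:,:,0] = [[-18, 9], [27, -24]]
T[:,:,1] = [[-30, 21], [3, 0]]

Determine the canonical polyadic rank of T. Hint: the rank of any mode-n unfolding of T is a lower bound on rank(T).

2

Lower bound: the mode-3 unfolding of T (rows indexed by k, columns by (i,j) = (0,0), (0,1), (1,0), (1,1)) is [[-18, 9, 27, -24], [-30, 21, 3, 0]].
There the 2×2 minor on rows k ∈ {0, 1}, columns (i,j) ∈ {(0,0), (0,1)} is det [[-18, 9], [-30, 21]] = -108 ≠ 0, so this unfolding has rank ≥ 2; CP rank is at least every unfolding rank, so rank(T) ≥ 2. (Flattening ranks never certify an upper bound on CP rank; for that we must actually write T with 2 rank-1 terms.)
Upper bound — finding two terms. Write S_k = T[:,:,k] for the frontal slices: S₀ = [[-18, 9], [27, -24]], S₁ = [[-30, 21], [3, 0]].
If T = a₁ ∘ b₁ ∘ c₁ + a₂ ∘ b₂ ∘ c₂ then each S_k = c₁[k]·a₁b₁ᵀ + c₂[k]·a₂b₂ᵀ. S₀ and S₁ are linearly independent, so a₁b₁ᵀ and a₂b₂ᵀ must span the same plane of matrices: they are the rank-1 matrices of the form x·S₀ + y·S₁.
det(x·S₀ + y·S₁) is 189·x² + 126·xy − 63·y² = 63·(3·x − y)(x + y), vanishing at (x:y) = (1:3) and (1:-1).
M₁ = S₀ + 3·S₁ = [[-108, 72], [36, -24]] = (-12)·(3, -1)(3, -2)ᵀ and M₂ = S₀ − S₁ = [[12, -12], [24, -24]] = 12·(1, 2)(1, -1)ᵀ, so take a₁ = (3, -1), b₁ = (3, -2), a₂ = (1, 2), b₂ = (1, -1).
Each slice is an integer combination of E₁ = a₁b₁ᵀ and E₂ = a₂b₂ᵀ: S₀ = −3·E₁ + 9·E₂, S₁ = −3·E₁ − 3·E₂; reading off coefficients, c₁ = (-3, -3) and c₂ = (9, -3).
Hence T = (3, -1) ∘ (3, -2) ∘ (-3, -3) + (1, 2) ∘ (1, -1) ∘ (9, -3), so rank(T) ≤ 2.
These bounds meet, so rank(T) = 2.
Check entry T[1,0,1] = 3: (-1)·(3)·(-3) + (2)·(1)·(-3) = 3.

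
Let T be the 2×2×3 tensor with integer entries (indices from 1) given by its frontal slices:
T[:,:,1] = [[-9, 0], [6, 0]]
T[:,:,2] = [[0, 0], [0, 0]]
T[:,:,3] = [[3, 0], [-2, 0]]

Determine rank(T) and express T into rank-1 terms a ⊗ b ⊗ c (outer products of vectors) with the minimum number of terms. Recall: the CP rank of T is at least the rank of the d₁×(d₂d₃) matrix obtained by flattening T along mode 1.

Lower bound: T ≠ 0 (e.g. T[1,1,1] = -9), so rank(T) ≥ 1.
Upper bound: if T = a ⊗ b ⊗ c then every fibre of T is a multiple of the corresponding factor, so read the factors off the fibres through the nonzero entry T[1,1,1] = -9.
The mode-1 fibre T[:,1,1] = [-9, 6] gives a = [3, -2] (primitive direction); the mode-2 fibre T[1,:,1] = [-9, 0] gives b = [1, 0]; then c[k] = T[1,1,k] / (a[1]·b[1]) = [-9, 0, 3] / 3 = [-3, 0, 1].
Expanding [3, -2] ⊗ [1, 0] ⊗ [-3, 0, 1] reproduces all 12 entries of T, so T = [3, -2] ⊗ [1, 0] ⊗ [-3, 0, 1] and rank(T) ≤ 1.
These bounds meet, so rank(T) = 1.

rank(T) = 1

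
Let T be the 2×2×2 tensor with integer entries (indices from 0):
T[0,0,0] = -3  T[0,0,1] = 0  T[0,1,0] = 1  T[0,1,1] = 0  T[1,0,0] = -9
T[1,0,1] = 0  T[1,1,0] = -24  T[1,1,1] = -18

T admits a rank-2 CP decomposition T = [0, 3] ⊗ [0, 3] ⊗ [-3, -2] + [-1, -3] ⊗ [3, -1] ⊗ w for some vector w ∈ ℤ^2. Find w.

w = [1, 0]

Subtract the known terms from T to get the rank-1 residual R = [-1, -3] ⊗ [3, -1] ⊗ w, so R[i,j,k] = a[i]·b[j]·w[k]. Pick indices with nonzero a[0]·b[0] = (-1)·(3) = -3. Only the fibre through (0,0,·) is needed: R[0,0,:] = T[0,0,:] − Σₗ aₗ[0]bₗ[0]cₗ = [-3, 0] − (0)·(0)·[-3, -2] = [-3, 0]. Then w[k] = R[0,0,k] / -3 for each k, giving w = [-3, 0] / -3 = [1, 0].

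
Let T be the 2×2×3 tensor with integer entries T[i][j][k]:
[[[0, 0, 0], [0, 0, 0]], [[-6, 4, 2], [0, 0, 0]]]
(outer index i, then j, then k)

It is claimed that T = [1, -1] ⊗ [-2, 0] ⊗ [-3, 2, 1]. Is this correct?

Reconstruct entry (0,0,0) from the claimed factors: Σₗ aₗ[0]bₗ[0]cₗ[0] = (1)·(-2)·(-3) = 6, but T[0,0,0] = 0. The claim is false.

No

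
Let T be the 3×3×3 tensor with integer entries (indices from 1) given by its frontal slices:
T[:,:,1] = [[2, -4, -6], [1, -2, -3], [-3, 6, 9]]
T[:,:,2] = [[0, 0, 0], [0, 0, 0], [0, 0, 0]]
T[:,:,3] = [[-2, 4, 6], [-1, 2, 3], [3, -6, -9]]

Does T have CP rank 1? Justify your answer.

If T = a ⊗ b ⊗ c then every fibre of T is a multiple of the corresponding factor, so read the factors off the fibres through the nonzero entry T[1,1,1] = 2.
The mode-1 fibre T[:,1,1] = [2, 1, -3] gives a = [2, 1, -3] (primitive direction); the mode-2 fibre T[1,:,1] = [2, -4, -6] gives b = [1, -2, -3]; then c[k] = T[1,1,k] / (a[1]·b[1]) = [2, 0, -2] / 2 = [1, 0, -1].
Expanding [2, 1, -3] ⊗ [1, -2, -3] ⊗ [1, 0, -1] reproduces all 27 entries of T, so T = [2, 1, -3] ⊗ [1, -2, -3] ⊗ [1, 0, -1] and rank(T) ≤ 1.
Equivalently every frontal slice T[:,:,k] is c[k] times the rank-1 matrix [2, 1, -3] ⊗ [1, -2, -3]. So T has rank 1 (it is nonzero).

Yes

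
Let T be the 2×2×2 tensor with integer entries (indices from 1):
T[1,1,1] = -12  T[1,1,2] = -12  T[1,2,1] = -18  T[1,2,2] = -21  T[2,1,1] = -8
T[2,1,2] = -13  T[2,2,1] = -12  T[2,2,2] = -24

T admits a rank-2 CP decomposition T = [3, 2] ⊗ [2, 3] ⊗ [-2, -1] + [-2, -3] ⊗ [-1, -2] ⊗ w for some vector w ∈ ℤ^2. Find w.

Subtract the known terms from T to get the rank-1 residual R = [-2, -3] ⊗ [-1, -2] ⊗ w, so R[i,j,k] = a[i]·b[j]·w[k]. Pick indices with nonzero a[1]·b[1] = (-2)·(-1) = 2. Only the fibre through (1,1,·) is needed: R[1,1,:] = T[1,1,:] − Σₗ aₗ[1]bₗ[1]cₗ = [-12, -12] − (3)·(2)·[-2, -1] = [0, -6]. Then w[k] = R[1,1,k] / 2 for each k, giving w = [0, -6] / 2 = [0, -3].

w = [0, -3]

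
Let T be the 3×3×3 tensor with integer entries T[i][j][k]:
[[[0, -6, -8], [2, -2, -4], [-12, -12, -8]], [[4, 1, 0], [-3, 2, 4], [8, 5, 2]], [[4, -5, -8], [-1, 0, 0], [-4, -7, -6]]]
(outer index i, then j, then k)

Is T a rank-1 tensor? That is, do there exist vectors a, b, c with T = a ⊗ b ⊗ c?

No

The mode-2 unfolding of T (rows indexed by j, columns by (i,k) = (0,0), (0,1), (0,2), (1,0), (1,1), (1,2), (2,0), (2,1), (2,2)) is [[0, -6, -8, 4, 1, 0, 4, -5, -8], [2, -2, -4, -3, 2, 4, -1, 0, 0], [-12, -12, -8, 8, 5, 2, -4, -7, -6]].
There the 3×3 minor on rows j ∈ {0, 1, 2}, columns (i,k) ∈ {(0,0), (0,1), (1,0)} is det [[0, -6, 4], [2, -2, -3], [-12, -12, 8]] = -312 ≠ 0, so this unfolding has rank ≥ 3; CP rank is at least every unfolding rank, so rank(T) ≥ 3.
In particular rank(T) ≥ 3 > 1, so T is not rank-1.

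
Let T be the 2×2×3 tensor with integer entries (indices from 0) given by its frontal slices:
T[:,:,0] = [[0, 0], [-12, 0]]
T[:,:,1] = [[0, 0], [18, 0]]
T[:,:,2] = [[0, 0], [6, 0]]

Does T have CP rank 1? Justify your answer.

The mode-1 fibre T[:,0,0] = [0, -12] gives a = [0, 1] (primitive direction); the mode-2 fibre T[1,:,0] = [-12, 0] gives b = [1, 0]; then c[k] = T[1,0,k] / (a[1]·b[0]) = [-12, 18, 6] / 1 = [-12, 18, 6].
Expanding [0, 1] ⊗ [1, 0] ⊗ [-12, 18, 6] reproduces all 12 entries of T, so T = [0, 1] ⊗ [1, 0] ⊗ [-12, 18, 6] and rank(T) ≤ 1.
Equivalently every frontal slice T[:,:,k] is c[k] times the rank-1 matrix [0, 1] ⊗ [1, 0]. So T has rank 1 (it is nonzero).

Yes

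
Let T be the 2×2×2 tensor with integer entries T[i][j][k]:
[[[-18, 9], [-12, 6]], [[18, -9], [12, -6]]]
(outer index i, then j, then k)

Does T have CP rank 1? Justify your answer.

Yes

The mode-1 fibre T[:,0,0] = [-18, 18] gives a = (1, -1) (primitive direction); the mode-2 fibre T[0,:,0] = [-18, -12] gives b = (3, 2); then c[k] = T[0,0,k] / (a[0]·b[0]) = [-18, 9] / 3 = (-6, 3).
Expanding (1, -1) ⊗ (3, 2) ⊗ (-6, 3) reproduces all 8 entries of T, so T = (1, -1) ⊗ (3, 2) ⊗ (-6, 3) and rank(T) ≤ 1.
Equivalently every frontal slice T[:,:,k] is c[k] times the rank-1 matrix (1, -1) ⊗ (3, 2). So T has rank 1 (it is nonzero).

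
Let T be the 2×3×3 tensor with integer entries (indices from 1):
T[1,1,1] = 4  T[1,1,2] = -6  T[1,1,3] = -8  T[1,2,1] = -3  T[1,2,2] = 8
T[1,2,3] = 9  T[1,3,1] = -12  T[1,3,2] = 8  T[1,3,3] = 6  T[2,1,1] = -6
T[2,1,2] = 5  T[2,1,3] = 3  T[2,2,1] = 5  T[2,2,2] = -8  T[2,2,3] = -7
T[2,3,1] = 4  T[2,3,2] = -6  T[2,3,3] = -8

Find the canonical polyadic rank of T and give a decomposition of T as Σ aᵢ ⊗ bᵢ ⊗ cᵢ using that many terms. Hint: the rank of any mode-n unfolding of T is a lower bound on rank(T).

rank(T) = 3

Lower bound: the mode-2 unfolding of T (rows indexed by j, columns by (i,k) = (1,1), (1,2), (1,3), (2,1), (2,2), (2,3)) is [[4, -6, -8, -6, 5, 3], [-3, 8, 9, 5, -8, -7], [-12, 8, 6, 4, -6, -8]].
There the 3×3 minor on rows j ∈ {1, 2, 3}, columns (i,k) ∈ {(1,1), (1,2), (1,3)} is det [[4, -6, -8], [-3, 8, 9], [-12, 8, 6]] = -132 ≠ 0, so this unfolding has rank ≥ 3; CP rank is at least every unfolding rank, so rank(T) ≥ 3. (Unfolding ranks only ever bound the CP rank from below — rank(T) can be strictly larger than all of them — so the matching upper bound has to come from an explicit 3-term decomposition.)
Upper bound: T is a sum of 3 rank-1 terms, T = [1, -1] ⊗ [1, -2, -1] ⊗ [2, -4, -4] + [1, 1] ⊗ [2, -1, 2] ⊗ [-1, 0, -1] + [2, -1] ⊗ [1, 0, -2] ⊗ [2, -1, -1] (written with every a and b primitive with positive leading entry and the scale carried by c; CP decompositions are not unique, and this one is verified by expanding entrywise), so rank(T) ≤ 3.
These bounds meet, so rank(T) = 3.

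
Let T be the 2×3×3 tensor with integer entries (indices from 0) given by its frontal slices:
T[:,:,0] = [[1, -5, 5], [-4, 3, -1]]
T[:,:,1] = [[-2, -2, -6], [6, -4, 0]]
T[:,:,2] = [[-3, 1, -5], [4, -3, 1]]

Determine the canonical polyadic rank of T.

Lower bound: in the mode-2 unfolding of T (rows indexed by j, columns by (i,k)) the 3×3 minor on rows j ∈ {0, 1, 2}, columns (i,k) ∈ {(0,0), (0,1), (0,2)} is det [[1, -2, -3], [-5, -2, 1], [5, -6, -5]] = -64 ≠ 0, so that unfolding has rank ≥ 3 and hence rank(T) ≥ 3 (CP rank is at least every unfolding rank, though it can be larger).
Upper bound: T is a sum of 3 rank-1 terms, T = [1, 0] (x) [1, 2, 0] (x) [-1, -2, -1] + [1, 1] (x) [2, -1, -1] (x) [-1, 2, 1] + [2, -1] (x) [1, -1, 1] (x) [2, -2, -2] (written with every a and b primitive with positive leading entry and the scale carried by c; CP decompositions are not unique, and this one is verified by expanding entrywise), so rank(T) ≤ 3.
These bounds meet, so rank(T) = 3.

3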